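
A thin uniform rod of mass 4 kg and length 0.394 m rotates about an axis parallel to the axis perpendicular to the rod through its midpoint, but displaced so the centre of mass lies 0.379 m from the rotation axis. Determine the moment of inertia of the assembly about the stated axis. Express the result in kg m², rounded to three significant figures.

I_cm = (1/12)ML² = (1/12)(4)(0.394)² = 0.051745 kg m²; centre at d = 0.379 m, so I = I_cm + Md² gives I = 0.051745 + (4)(0.379)² = 0.62631 kg m².

0.626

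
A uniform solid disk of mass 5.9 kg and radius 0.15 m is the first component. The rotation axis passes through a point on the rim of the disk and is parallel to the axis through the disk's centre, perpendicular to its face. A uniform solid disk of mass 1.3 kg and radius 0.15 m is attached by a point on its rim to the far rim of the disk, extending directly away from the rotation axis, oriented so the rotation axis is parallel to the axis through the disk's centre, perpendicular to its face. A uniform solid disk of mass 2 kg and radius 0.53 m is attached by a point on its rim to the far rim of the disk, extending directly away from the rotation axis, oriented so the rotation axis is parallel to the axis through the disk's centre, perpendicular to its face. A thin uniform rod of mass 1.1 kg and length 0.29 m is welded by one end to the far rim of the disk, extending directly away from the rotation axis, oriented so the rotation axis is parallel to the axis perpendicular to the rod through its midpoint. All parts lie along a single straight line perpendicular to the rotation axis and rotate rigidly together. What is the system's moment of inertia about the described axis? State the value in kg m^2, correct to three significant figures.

Solid disk: I_cm = (1/2)MR² = (1/2)(5.9)(0.15)² = 0.066375 kg m^2; centre at d = 0.15 m, so the parallel axis theorem gives I = 0.066375 + (5.9)(0.15)² = 0.19912 kg m^2.
Solid disk: I_cm = (1/2)MR² = (1/2)(1.3)(0.15)² = 0.014625 kg m^2; centre at d = 0.15 + 0.15 + 0.15 = 0.45 m, so the parallel axis theorem gives I = 0.014625 + (1.3)(0.45)² = 0.27787 kg m^2.
Solid disk: I_cm = (1/2)MR² = (1/2)(2)(0.53)² = 0.2809 kg m^2; centre at d = 0.15 + 0.15 + 0.15 + 0.15 + 0.53 = 1.13 m, so the parallel axis theorem gives I = 0.2809 + (2)(1.13)² = 2.8347 kg m^2.
Thin rod: I_cm = (1/12)ML² = (1/12)(1.1)(0.29)² = 0.0077092 kg m^2; centre at d = 0.15 + 0.15 + 0.15 + 0.15 + 0.53 + 0.53 + 0.145 = 1.805 m, so the parallel axis theorem gives I = 0.0077092 + (1.1)(1.805)² = 3.5915 kg m^2.
Total I = 0.19912 + 0.27787 + 2.8347 + 3.5915 = 6.9032 kg m^2.

6.90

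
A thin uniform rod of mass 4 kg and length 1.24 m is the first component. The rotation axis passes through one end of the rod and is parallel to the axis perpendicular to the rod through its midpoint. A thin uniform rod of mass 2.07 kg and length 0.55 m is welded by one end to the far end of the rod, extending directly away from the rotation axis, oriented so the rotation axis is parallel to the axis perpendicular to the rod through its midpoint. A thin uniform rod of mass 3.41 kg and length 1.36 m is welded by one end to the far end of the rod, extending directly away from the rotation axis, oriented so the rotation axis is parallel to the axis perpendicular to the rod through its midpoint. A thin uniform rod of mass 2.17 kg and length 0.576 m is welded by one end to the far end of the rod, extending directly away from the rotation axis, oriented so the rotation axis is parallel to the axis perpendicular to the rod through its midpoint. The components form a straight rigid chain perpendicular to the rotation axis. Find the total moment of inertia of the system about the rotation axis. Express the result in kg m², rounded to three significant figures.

Thin rod: I_cm = (1/12)ML² = (1/12)(4)(1.24)² = 0.51253 kg m²; centre at d = 0.62 m, so I = I_cm + Md² gives I = 0.51253 + (4)(0.62)² = 2.0501 kg m².
Thin rod: I_cm = (1/12)ML² = (1/12)(2.07)(0.55)² = 0.052181 kg m²; centre at d = 0.62 + 0.62 + 0.275 = 1.515 m, so I = I_cm + Md² gives I = 0.052181 + (2.07)(1.515)² = 4.8033 kg m².
Thin rod: I_cm = (1/12)ML² = (1/12)(3.41)(1.36)² = 0.52559 kg m²; centre at d = 0.62 + 0.62 + 0.275 + 0.275 + 0.68 = 2.47 m, so I = I_cm + Md² gives I = 0.52559 + (3.41)(2.47)² = 21.33 kg m².
Thin rod: I_cm = (1/12)ML² = (1/12)(2.17)(0.576)² = 0.059996 kg m²; centre at d = 0.62 + 0.62 + 0.275 + 0.275 + 0.68 + 0.68 + 0.288 = 3.438 m, so I = I_cm + Md² gives I = 0.059996 + (2.17)(3.438)² = 25.709 kg m².
Total I = 2.0501 + 4.8033 + 21.33 + 25.709 = 53.892 kg m².

53.9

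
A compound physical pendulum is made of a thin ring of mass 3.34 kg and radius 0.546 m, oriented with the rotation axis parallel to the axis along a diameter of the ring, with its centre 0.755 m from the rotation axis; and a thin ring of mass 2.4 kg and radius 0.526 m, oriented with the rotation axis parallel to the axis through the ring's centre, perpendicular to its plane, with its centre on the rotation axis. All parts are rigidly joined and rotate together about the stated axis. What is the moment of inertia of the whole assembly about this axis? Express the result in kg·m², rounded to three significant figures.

3.07

Thin ring: I_cm = (1/2)MR² = (1/2)(3.34)(0.546)² = 0.49785 kg·m²; centre at d = 0.755 m, so the parallel axis theorem gives I = 0.49785 + (3.34)(0.755)² = 2.4017 kg·m².
Thin ring: I_cm = MR² = (2.4)(0.526)² = 0.66402 kg·m²; axis through the centre, so I = 0.66402 kg·m².
Total I = 2.4017 + 0.66402 = 3.0658 kg·m².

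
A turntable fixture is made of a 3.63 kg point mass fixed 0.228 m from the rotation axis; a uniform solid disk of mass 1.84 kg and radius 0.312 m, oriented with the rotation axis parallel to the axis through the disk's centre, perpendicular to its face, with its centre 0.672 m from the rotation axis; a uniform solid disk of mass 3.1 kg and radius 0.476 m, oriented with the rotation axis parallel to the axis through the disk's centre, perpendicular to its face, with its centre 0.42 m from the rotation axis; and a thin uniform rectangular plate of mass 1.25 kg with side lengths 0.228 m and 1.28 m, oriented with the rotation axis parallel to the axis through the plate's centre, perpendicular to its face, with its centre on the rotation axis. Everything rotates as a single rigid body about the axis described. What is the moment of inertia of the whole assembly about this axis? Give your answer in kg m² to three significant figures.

Point mass: I_cm = 0; centre at d = 0.228 m, so I = I_cm + Md² gives I = 0 + (3.63)(0.228)² = 0.1887 kg m².
Solid disk: I_cm = (1/2)MR² = (1/2)(1.84)(0.312)² = 0.089556 kg m²; centre at d = 0.672 m, so I = I_cm + Md² gives I = 0.089556 + (1.84)(0.672)² = 0.92047 kg m².
Solid disk: I_cm = (1/2)MR² = (1/2)(3.1)(0.476)² = 0.35119 kg m²; centre at d = 0.42 m, so I = I_cm + Md² gives I = 0.35119 + (3.1)(0.42)² = 0.89803 kg m².
Rectangular plate: I_cm = (1/12)M(a²+b²) = (1/12)(1.25)[(0.228)² + (1.28)²] = 0.17608 kg m²; axis through the centre, so I = 0.17608 kg m².
Total I = 0.1887 + 0.92047 + 0.89803 + 0.17608 = 2.1833 kg m².

2.18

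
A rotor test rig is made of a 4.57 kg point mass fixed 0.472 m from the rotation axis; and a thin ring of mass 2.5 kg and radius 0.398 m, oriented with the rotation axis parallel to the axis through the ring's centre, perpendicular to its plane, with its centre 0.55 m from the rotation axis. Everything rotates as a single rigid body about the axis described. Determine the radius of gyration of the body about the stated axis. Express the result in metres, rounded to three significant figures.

Point mass: I_cm = 0; centre at d = 0.472 m, so I = I_cm + Md² gives I = 0 + (4.57)(0.472)² = 1.0181 kg·m².
Thin ring: I_cm = MR² = (2.5)(0.398)² = 0.39601 kg·m²; centre at d = 0.55 m, so I = I_cm + Md² gives I = 0.39601 + (2.5)(0.55)² = 1.1523 kg·m².
Total I = 2.1704 kg·m²; total mass M = 7.07 kg.
k = √(I/M) = √(2.1704/7.07) = 0.55406 m.

0.554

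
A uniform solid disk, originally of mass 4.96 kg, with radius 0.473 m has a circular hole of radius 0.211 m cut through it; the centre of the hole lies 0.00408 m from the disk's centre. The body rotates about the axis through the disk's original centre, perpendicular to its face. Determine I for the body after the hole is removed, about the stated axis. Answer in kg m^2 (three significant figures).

Unpierced body about its centre: I₀ = (1/2)MR² = (1/2)(4.96)(0.473)² = 0.55485 kg m^2.
The removed disk has mass m = M·(r/R)² = (4.96)(0.211/0.473)² = 0.98702 kg (same uniform areal density).
Its moment of inertia about the rotation axis (parallel-axis theorem): I_hole = (1/2)mr² + md² = (1/2)(0.98702)(0.211)² + (0.98702)(0.00408)² = 0.021988 kg m^2.
Treating the hole as negative mass, I = I₀ − I_hole = 0.55485 − 0.021988 = 0.53286 kg m^2.

0.533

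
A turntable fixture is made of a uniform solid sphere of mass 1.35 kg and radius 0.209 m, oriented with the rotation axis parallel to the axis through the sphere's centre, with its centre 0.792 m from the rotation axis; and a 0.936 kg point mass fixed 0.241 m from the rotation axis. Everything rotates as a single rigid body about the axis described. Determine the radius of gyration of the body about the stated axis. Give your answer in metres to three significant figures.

Solid sphere: I_cm = (2/5)MR² = (2/5)(1.35)(0.209)² = 0.023588 kg·m²; centre at d = 0.792 m, so I = I_cm + Md² gives I = 0.023588 + (1.35)(0.792)² = 0.87039 kg·m².
Point mass: I_cm = 0; centre at d = 0.241 m, so I = I_cm + Md² gives I = 0 + (0.936)(0.241)² = 0.054364 kg·m².
Total I = 0.92476 kg·m²; total mass M = 2.286 kg.
k = √(I/M) = √(0.92476/2.286) = 0.63603 m.

0.636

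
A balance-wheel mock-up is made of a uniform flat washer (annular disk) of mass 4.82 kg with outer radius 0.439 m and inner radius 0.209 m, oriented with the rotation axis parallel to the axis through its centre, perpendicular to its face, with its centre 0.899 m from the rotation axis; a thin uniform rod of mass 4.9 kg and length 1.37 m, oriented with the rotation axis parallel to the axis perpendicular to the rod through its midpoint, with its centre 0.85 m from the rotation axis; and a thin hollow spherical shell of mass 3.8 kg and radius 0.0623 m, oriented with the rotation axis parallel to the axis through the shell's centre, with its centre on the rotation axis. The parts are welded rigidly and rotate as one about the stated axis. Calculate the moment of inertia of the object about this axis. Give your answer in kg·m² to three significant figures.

8.78

Annular disk: I_cm = (1/2)M(R²+r²) = (1/2)(4.82)[(0.439)² + (0.209)²] = 0.56973 kg·m²; centre at d = 0.899 m, so the parallel axis theorem gives I = 0.56973 + (4.82)(0.899)² = 4.4653 kg·m².
Thin rod: I_cm = (1/12)ML² = (1/12)(4.9)(1.37)² = 0.7664 kg·m²; centre at d = 0.85 m, so the parallel axis theorem gives I = 0.7664 + (4.9)(0.85)² = 4.3067 kg·m².
Spherical shell: I_cm = (2/3)MR² = (2/3)(3.8)(0.0623)² = 0.0098326 kg·m²; axis through the centre, so I = 0.0098326 kg·m².
Total I = 4.4653 + 4.3067 + 0.0098326 = 8.7817 kg·m².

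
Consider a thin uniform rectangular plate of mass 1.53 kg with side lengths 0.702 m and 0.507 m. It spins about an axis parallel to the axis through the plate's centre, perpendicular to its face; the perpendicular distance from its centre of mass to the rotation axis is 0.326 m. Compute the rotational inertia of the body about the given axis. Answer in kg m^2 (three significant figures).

I_cm = (1/12)M(a²+b²) = (1/12)(1.53)[(0.702)² + (0.507)²] = 0.095606 kg m^2; centre at d = 0.326 m, so the parallel axis theorem gives I = 0.095606 + (1.53)(0.326)² = 0.25821 kg m^2.

0.258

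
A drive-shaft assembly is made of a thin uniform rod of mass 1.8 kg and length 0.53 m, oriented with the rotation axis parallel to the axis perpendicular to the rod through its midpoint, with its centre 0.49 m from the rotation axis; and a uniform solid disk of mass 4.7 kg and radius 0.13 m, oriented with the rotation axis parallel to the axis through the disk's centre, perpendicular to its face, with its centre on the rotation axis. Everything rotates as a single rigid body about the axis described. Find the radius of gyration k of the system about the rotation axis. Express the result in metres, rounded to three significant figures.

0.281

Thin rod: I_cm = (1/12)ML² = (1/12)(1.8)(0.53)² = 0.042135 kg m²; centre at d = 0.49 m, so the parallel axis theorem gives I = 0.042135 + (1.8)(0.49)² = 0.47431 kg m².
Solid disk: I_cm = (1/2)MR² = (1/2)(4.7)(0.13)² = 0.039715 kg m²; axis through the centre, so I = 0.039715 kg m².
Total I = 0.51403 kg m²; total mass M = 6.5 kg.
k = √(I/M) = √(0.51403/6.5) = 0.28121 m.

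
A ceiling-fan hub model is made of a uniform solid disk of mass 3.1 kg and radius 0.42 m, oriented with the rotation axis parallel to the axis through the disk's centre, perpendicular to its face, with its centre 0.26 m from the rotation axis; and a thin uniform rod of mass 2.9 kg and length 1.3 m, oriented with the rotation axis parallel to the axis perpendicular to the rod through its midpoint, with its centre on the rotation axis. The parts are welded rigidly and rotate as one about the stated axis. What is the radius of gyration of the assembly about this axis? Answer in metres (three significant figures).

0.385

Solid disk: I_cm = (1/2)MR² = (1/2)(3.1)(0.42)² = 0.27342 kg m^2; centre at d = 0.26 m, so the parallel axis theorem gives I = 0.27342 + (3.1)(0.26)² = 0.48298 kg m^2.
Thin rod: I_cm = (1/12)ML² = (1/12)(2.9)(1.3)² = 0.40842 kg m^2; axis through the centre, so I = 0.40842 kg m^2.
Total I = 0.8914 kg m^2; total mass M = 6 kg.
k = √(I/M) = √(0.8914/6) = 0.38544 m.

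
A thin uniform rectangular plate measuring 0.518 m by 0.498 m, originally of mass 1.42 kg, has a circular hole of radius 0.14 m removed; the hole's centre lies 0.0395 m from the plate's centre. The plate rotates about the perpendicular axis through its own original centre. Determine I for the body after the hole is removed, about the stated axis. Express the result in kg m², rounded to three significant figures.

0.0572

Unpierced body about its centre: I₀ = (1/12)M(a²+b²) = (1/12)(1.42)[(0.518)² + (0.498)²] = 0.061099 kg m².
The removed disk has mass m = M·πr²/(ab) = (1.42)·π(0.14)²/(0.518·0.498) = 0.33895 kg (same uniform areal density).
Its moment of inertia about the rotation axis (parallel-axis theorem): I_hole = (1/2)mr² + md² = (1/2)(0.33895)(0.14)² + (0.33895)(0.0395)² = 0.0038506 kg m².
Treating the hole as negative mass, I = I₀ − I_hole = 0.061099 − 0.0038506 = 0.057248 kg m².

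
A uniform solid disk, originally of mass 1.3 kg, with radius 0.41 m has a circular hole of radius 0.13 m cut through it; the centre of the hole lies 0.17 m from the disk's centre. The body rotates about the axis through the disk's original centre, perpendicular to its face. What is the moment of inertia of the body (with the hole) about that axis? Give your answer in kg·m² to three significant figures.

0.104

Unpierced body about its centre: I₀ = (1/2)MR² = (1/2)(1.3)(0.41)² = 0.10926 kg·m².
The removed disk has mass m = M·(r/R)² = (1.3)(0.13/0.41)² = 0.1307 kg (same uniform areal density).
Its moment of inertia about the rotation axis (parallel-axis theorem): I_hole = (1/2)mr² + md² = (1/2)(0.1307)(0.13)² + (0.1307)(0.17)² = 0.0048815 kg·m².
Treating the hole as negative mass, I = I₀ − I_hole = 0.10926 − 0.0048815 = 0.10438 kg·m².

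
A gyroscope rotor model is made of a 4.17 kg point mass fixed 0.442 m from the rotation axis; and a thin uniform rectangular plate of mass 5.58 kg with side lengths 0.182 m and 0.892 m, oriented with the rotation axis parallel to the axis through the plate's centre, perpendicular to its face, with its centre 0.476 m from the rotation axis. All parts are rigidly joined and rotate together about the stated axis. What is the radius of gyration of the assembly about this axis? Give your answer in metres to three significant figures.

Point mass: I_cm = 0; centre at d = 0.442 m, so I = I_cm + Md² gives I = 0 + (4.17)(0.442)² = 0.81467 kg m^2.
Rectangular plate: I_cm = (1/12)M(a²+b²) = (1/12)(5.58)[(0.182)² + (0.892)²] = 0.38539 kg m^2; centre at d = 0.476 m, so I = I_cm + Md² gives I = 0.38539 + (5.58)(0.476)² = 1.6497 kg m^2.
Total I = 2.4643 kg m^2; total mass M = 9.75 kg.
k = √(I/M) = √(2.4643/9.75) = 0.50275 m.

0.503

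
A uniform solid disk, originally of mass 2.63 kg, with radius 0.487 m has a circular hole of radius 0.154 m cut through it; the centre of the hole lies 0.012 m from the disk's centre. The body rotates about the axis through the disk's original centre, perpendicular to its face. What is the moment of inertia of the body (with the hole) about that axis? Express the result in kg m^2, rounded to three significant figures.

Unpierced body about its centre: I₀ = (1/2)MR² = (1/2)(2.63)(0.487)² = 0.31188 kg m^2.
The removed disk has mass m = M·(r/R)² = (2.63)(0.154/0.487)² = 0.26299 kg (same uniform areal density).
Its moment of inertia about the rotation axis (parallel-axis theorem): I_hole = (1/2)mr² + md² = (1/2)(0.26299)(0.154)² + (0.26299)(0.012)² = 0.0031564 kg m^2.
Treating the hole as negative mass, I = I₀ − I_hole = 0.31188 − 0.0031564 = 0.30872 kg m^2.

0.309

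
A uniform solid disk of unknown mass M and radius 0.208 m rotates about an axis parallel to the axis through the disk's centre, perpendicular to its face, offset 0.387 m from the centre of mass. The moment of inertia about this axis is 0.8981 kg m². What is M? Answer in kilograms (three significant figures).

5.24

I = I_cm + Md² = (1/2)MR² + Md² = M·[0.5·(0.208)² + (0.387)²] = M·0.1714.
So M = 0.8981 / 0.1714 = 5.2398 kg.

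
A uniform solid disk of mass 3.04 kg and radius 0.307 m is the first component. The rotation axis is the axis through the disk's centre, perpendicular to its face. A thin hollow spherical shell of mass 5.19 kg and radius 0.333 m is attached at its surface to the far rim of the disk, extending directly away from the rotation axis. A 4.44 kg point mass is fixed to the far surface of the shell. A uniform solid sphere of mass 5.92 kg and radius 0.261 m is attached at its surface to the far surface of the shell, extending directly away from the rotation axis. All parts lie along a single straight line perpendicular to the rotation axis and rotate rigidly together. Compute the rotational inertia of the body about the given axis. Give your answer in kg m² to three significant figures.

Solid disk: I_cm = (1/2)MR² = (1/2)(3.04)(0.307)² = 0.14326 kg m²; axis through the centre, so I = 0.14326 kg m².
Spherical shell: I_cm = (2/3)MR² = (2/3)(5.19)(0.333)² = 0.38368 kg m²; centre at d = 0.307 + 0.333 = 0.64 m, so I = I_cm + Md² gives I = 0.38368 + (5.19)(0.64)² = 2.5095 kg m².
Point mass: I_cm = 0; centre at d = 0.307 + 0.333 + 0.333 = 0.973 m, so I = I_cm + Md² gives I = 0 + (4.44)(0.973)² = 4.2035 kg m².
Solid sphere: I_cm = (2/5)MR² = (2/5)(5.92)(0.261)² = 0.16131 kg m²; centre at d = 0.307 + 0.333 + 0.333 + 0.261 = 1.234 m, so I = I_cm + Md² gives I = 0.16131 + (5.92)(1.234)² = 9.176 kg m².
Total I = 0.14326 + 2.5095 + 4.2035 + 9.176 = 16.032 kg m².

16.0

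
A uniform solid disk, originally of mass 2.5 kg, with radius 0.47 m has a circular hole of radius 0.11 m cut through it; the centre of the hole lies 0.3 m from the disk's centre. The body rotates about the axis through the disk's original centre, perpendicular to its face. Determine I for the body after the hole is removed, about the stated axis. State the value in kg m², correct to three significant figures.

Unpierced body about its centre: I₀ = (1/2)MR² = (1/2)(2.5)(0.47)² = 0.27612 kg m².
The removed disk has mass m = M·(r/R)² = (2.5)(0.11/0.47)² = 0.13694 kg (same uniform areal density).
Its moment of inertia about the rotation axis (parallel-axis theorem): I_hole = (1/2)mr² + md² = (1/2)(0.13694)(0.11)² + (0.13694)(0.3)² = 0.013153 kg m².
Treating the hole as negative mass, I = I₀ − I_hole = 0.27612 − 0.013153 = 0.26297 kg m².

0.263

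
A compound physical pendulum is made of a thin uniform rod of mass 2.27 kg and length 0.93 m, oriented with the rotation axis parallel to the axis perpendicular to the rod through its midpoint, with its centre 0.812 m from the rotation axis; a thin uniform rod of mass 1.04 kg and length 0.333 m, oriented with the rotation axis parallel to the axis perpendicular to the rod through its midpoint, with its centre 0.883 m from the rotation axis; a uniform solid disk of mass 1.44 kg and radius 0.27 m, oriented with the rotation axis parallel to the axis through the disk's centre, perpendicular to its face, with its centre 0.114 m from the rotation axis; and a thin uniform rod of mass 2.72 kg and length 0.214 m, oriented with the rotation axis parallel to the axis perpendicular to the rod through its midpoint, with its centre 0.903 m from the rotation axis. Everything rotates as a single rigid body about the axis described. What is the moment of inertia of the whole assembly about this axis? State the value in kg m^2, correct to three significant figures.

4.78

Thin rod: I_cm = (1/12)ML² = (1/12)(2.27)(0.93)² = 0.16361 kg m^2; centre at d = 0.812 m, so I = I_cm + Md² gives I = 0.16361 + (2.27)(0.812)² = 1.6603 kg m^2.
Thin rod: I_cm = (1/12)ML² = (1/12)(1.04)(0.333)² = 0.0096104 kg m^2; centre at d = 0.883 m, so I = I_cm + Md² gives I = 0.0096104 + (1.04)(0.883)² = 0.82049 kg m^2.
Solid disk: I_cm = (1/2)MR² = (1/2)(1.44)(0.27)² = 0.052488 kg m^2; centre at d = 0.114 m, so I = I_cm + Md² gives I = 0.052488 + (1.44)(0.114)² = 0.071202 kg m^2.
Thin rod: I_cm = (1/12)ML² = (1/12)(2.72)(0.214)² = 0.01038 kg m^2; centre at d = 0.903 m, so I = I_cm + Md² gives I = 0.01038 + (2.72)(0.903)² = 2.2283 kg m^2.
Total I = 1.6603 + 0.82049 + 0.071202 + 2.2283 = 4.7803 kg m^2.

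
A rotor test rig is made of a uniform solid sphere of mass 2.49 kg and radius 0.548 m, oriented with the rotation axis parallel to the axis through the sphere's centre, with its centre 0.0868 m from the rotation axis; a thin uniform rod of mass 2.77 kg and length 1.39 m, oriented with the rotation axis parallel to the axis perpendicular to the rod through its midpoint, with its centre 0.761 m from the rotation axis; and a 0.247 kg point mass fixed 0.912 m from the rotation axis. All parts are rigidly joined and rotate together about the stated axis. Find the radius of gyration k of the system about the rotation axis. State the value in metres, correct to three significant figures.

Solid sphere: I_cm = (2/5)MR² = (2/5)(2.49)(0.548)² = 0.2991 kg m^2; centre at d = 0.0868 m, so I = I_cm + Md² gives I = 0.2991 + (2.49)(0.0868)² = 0.31786 kg m^2.
Thin rod: I_cm = (1/12)ML² = (1/12)(2.77)(1.39)² = 0.44599 kg m^2; centre at d = 0.761 m, so I = I_cm + Md² gives I = 0.44599 + (2.77)(0.761)² = 2.0502 kg m^2.
Point mass: I_cm = 0; centre at d = 0.912 m, so I = I_cm + Md² gives I = 0 + (0.247)(0.912)² = 0.20544 kg m^2.
Total I = 2.5735 kg m^2; total mass M = 5.507 kg.
k = √(I/M) = √(2.5735/5.507) = 0.6836 m.

0.684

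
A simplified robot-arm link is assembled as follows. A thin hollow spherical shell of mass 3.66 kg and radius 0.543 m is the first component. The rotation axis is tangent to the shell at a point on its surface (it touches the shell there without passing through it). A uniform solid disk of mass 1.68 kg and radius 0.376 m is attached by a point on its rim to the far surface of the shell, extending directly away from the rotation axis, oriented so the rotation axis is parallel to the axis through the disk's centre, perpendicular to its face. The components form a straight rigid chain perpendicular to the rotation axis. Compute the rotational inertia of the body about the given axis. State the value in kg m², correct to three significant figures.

Spherical shell: I_cm = (2/3)MR² = (2/3)(3.66)(0.543)² = 0.71943 kg m²; centre at d = 0.543 m, so the parallel axis theorem gives I = 0.71943 + (3.66)(0.543)² = 1.7986 kg m².
Solid disk: I_cm = (1/2)MR² = (1/2)(1.68)(0.376)² = 0.11876 kg m²; centre at d = 0.543 + 0.543 + 0.376 = 1.462 m, so the parallel axis theorem gives I = 0.11876 + (1.68)(1.462)² = 3.7097 kg m².
Total I = 1.7986 + 3.7097 = 5.5082 kg m².

5.51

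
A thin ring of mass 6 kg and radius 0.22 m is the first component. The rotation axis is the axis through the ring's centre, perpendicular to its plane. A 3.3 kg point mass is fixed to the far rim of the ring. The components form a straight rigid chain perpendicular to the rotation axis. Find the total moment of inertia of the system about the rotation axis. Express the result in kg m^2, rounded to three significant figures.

Thin ring: I_cm = MR² = (6)(0.22)² = 0.2904 kg m^2; axis through the centre, so I = 0.2904 kg m^2.
Point mass: I_cm = 0; centre at d = 0.22 m, so the parallel axis theorem gives I = 0 + (3.3)(0.22)² = 0.15972 kg m^2.
Total I = 0.2904 + 0.15972 = 0.45012 kg m^2.

0.450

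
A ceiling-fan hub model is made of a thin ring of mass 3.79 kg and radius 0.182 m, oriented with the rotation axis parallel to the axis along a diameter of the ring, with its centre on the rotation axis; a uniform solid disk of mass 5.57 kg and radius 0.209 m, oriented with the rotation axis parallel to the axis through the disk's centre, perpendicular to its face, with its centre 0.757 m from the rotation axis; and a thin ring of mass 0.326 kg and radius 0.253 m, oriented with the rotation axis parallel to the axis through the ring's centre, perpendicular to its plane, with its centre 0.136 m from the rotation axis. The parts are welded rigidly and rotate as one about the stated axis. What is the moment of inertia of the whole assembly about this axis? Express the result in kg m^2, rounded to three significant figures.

Thin ring: I_cm = (1/2)MR² = (1/2)(3.79)(0.182)² = 0.06277 kg m^2; axis through the centre, so I = 0.06277 kg m^2.
Solid disk: I_cm = (1/2)MR² = (1/2)(5.57)(0.209)² = 0.12165 kg m^2; centre at d = 0.757 m, so the parallel axis theorem gives I = 0.12165 + (5.57)(0.757)² = 3.3135 kg m^2.
Thin ring: I_cm = MR² = (0.326)(0.253)² = 0.020867 kg m^2; centre at d = 0.136 m, so the parallel axis theorem gives I = 0.020867 + (0.326)(0.136)² = 0.026897 kg m^2.
Total I = 0.06277 + 3.3135 + 0.026897 = 3.4032 kg m^2.

3.40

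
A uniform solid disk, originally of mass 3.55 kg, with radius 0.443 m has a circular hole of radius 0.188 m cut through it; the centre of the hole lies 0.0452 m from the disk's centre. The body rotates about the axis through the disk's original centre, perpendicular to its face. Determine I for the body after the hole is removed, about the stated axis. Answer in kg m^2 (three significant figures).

Unpierced body about its centre: I₀ = (1/2)MR² = (1/2)(3.55)(0.443)² = 0.34834 kg m^2.
The removed disk has mass m = M·(r/R)² = (3.55)(0.188/0.443)² = 0.63935 kg (same uniform areal density).
Its moment of inertia about the rotation axis (parallel-axis theorem): I_hole = (1/2)mr² + md² = (1/2)(0.63935)(0.188)² + (0.63935)(0.0452)² = 0.012605 kg m^2.
Treating the hole as negative mass, I = I₀ − I_hole = 0.34834 − 0.012605 = 0.33574 kg m^2.

0.336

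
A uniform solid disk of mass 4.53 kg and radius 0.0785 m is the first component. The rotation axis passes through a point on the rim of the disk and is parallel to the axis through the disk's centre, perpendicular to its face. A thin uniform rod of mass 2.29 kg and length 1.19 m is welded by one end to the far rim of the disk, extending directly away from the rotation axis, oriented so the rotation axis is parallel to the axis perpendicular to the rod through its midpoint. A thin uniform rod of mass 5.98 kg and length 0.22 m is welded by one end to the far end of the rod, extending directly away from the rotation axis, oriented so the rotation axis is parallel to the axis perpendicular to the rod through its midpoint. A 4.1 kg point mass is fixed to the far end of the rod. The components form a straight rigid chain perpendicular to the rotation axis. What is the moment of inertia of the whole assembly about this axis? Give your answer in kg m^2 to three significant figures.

24.4

Solid disk: I_cm = (1/2)MR² = (1/2)(4.53)(0.0785)² = 0.013957 kg m^2; centre at d = 0.0785 m, so I = I_cm + Md² gives I = 0.013957 + (4.53)(0.0785)² = 0.041872 kg m^2.
Thin rod: I_cm = (1/12)ML² = (1/12)(2.29)(1.19)² = 0.27024 kg m^2; centre at d = 0.0785 + 0.0785 + 0.595 = 0.752 m, so I = I_cm + Md² gives I = 0.27024 + (2.29)(0.752)² = 1.5652 kg m^2.
Thin rod: I_cm = (1/12)ML² = (1/12)(5.98)(0.22)² = 0.024119 kg m^2; centre at d = 0.0785 + 0.0785 + 0.595 + 0.595 + 0.11 = 1.457 m, so I = I_cm + Md² gives I = 0.024119 + (5.98)(1.457)² = 12.719 kg m^2.
Point mass: I_cm = 0; centre at d = 0.0785 + 0.0785 + 0.595 + 0.595 + 0.11 + 0.11 = 1.567 m, so I = I_cm + Md² gives I = 0 + (4.1)(1.567)² = 10.068 kg m^2.
Total I = 0.041872 + 1.5652 + 12.719 + 10.068 = 24.393 kg m^2.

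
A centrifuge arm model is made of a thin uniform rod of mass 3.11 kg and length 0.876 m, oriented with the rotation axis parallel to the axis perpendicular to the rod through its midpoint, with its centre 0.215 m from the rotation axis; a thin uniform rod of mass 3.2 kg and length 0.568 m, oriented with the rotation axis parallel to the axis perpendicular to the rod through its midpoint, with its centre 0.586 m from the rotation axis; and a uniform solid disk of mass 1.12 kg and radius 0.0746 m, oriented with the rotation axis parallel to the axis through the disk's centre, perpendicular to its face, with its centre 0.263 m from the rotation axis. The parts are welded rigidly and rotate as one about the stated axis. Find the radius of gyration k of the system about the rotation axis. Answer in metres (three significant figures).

0.465

Thin rod: I_cm = (1/12)ML² = (1/12)(3.11)(0.876)² = 0.19888 kg m²; centre at d = 0.215 m, so the parallel axis theorem gives I = 0.19888 + (3.11)(0.215)² = 0.34264 kg m².
Thin rod: I_cm = (1/12)ML² = (1/12)(3.2)(0.568)² = 0.086033 kg m²; centre at d = 0.586 m, so the parallel axis theorem gives I = 0.086033 + (3.2)(0.586)² = 1.1849 kg m².
Solid disk: I_cm = (1/2)MR² = (1/2)(1.12)(0.0746)² = 0.0031165 kg m²; centre at d = 0.263 m, so the parallel axis theorem gives I = 0.0031165 + (1.12)(0.263)² = 0.080586 kg m².
Total I = 1.6081 kg m²; total mass M = 7.43 kg.
k = √(I/M) = √(1.6081/7.43) = 0.46523 m.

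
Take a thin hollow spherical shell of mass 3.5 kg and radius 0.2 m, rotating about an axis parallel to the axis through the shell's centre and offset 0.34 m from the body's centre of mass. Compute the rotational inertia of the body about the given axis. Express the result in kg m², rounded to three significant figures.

0.498

I_cm = (2/3)MR² = (2/3)(3.5)(0.2)² = 0.093333 kg m²; centre at d = 0.34 m, so the parallel axis theorem gives I = 0.093333 + (3.5)(0.34)² = 0.49793 kg m².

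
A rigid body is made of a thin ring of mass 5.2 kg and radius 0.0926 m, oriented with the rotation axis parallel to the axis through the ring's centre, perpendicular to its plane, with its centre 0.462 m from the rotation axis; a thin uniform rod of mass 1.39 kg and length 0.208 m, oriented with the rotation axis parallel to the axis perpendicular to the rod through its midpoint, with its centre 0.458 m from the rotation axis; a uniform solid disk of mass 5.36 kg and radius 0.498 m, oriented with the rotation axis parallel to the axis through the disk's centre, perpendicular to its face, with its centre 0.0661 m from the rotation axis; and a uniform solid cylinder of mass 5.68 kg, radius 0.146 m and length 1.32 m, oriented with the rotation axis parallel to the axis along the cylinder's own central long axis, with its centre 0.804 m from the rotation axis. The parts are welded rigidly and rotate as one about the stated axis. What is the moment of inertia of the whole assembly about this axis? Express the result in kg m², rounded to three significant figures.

5.87

Thin ring: I_cm = MR² = (5.2)(0.0926)² = 0.044589 kg m²; centre at d = 0.462 m, so I = I_cm + Md² gives I = 0.044589 + (5.2)(0.462)² = 1.1545 kg m².
Thin rod: I_cm = (1/12)ML² = (1/12)(1.39)(0.208)² = 0.0050114 kg m²; centre at d = 0.458 m, so I = I_cm + Md² gives I = 0.0050114 + (1.39)(0.458)² = 0.29658 kg m².
Solid disk: I_cm = (1/2)MR² = (1/2)(5.36)(0.498)² = 0.66465 kg m²; centre at d = 0.0661 m, so I = I_cm + Md² gives I = 0.66465 + (5.36)(0.0661)² = 0.68807 kg m².
Solid cylinder: I_cm = (1/2)MR² = (1/2)(5.68)(0.146)² = 0.060537 kg m²; centre at d = 0.804 m, so I = I_cm + Md² gives I = 0.060537 + (5.68)(0.804)² = 3.7322 kg m².
Total I = 1.1545 + 0.29658 + 0.68807 + 3.7322 = 5.8713 kg m².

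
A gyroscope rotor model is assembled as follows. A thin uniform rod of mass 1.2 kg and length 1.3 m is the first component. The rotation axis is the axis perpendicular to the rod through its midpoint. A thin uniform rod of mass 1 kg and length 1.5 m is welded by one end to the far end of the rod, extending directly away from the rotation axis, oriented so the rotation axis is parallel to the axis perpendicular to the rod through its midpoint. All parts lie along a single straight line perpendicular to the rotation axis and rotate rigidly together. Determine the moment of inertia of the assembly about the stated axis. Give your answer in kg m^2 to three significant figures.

Thin rod: I_cm = (1/12)ML² = (1/12)(1.2)(1.3)² = 0.169 kg m^2; axis through the centre, so I = 0.169 kg m^2.
Thin rod: I_cm = (1/12)ML² = (1/12)(1)(1.5)² = 0.1875 kg m^2; centre at d = 0.65 + 0.75 = 1.4 m, so I = I_cm + Md² gives I = 0.1875 + (1)(1.4)² = 2.1475 kg m^2.
Total I = 0.169 + 2.1475 = 2.3165 kg m^2.

2.32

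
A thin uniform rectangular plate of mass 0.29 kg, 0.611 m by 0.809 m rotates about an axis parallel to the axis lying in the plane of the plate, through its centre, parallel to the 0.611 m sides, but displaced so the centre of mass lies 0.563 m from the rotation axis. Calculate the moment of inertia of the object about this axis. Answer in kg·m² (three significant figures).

0.108

I_cm = (1/12)Mb² = (1/12)(0.29)(0.809)² = 0.015817 kg·m²; centre at d = 0.563 m, so I = I_cm + Md² gives I = 0.015817 + (0.29)(0.563)² = 0.10774 kg·m².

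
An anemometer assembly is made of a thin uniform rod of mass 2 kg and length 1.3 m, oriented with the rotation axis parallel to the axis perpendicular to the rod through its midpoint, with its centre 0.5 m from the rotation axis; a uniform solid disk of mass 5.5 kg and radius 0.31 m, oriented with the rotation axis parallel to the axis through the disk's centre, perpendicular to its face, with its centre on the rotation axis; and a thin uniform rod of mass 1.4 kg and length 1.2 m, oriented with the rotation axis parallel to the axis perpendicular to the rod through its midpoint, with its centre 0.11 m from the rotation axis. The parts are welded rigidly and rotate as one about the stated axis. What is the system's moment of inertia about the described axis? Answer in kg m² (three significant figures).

Thin rod: I_cm = (1/12)ML² = (1/12)(2)(1.3)² = 0.28167 kg m²; centre at d = 0.5 m, so the parallel axis theorem gives I = 0.28167 + (2)(0.5)² = 0.78167 kg m².
Solid disk: I_cm = (1/2)MR² = (1/2)(5.5)(0.31)² = 0.26428 kg m²; axis through the centre, so I = 0.26428 kg m².
Thin rod: I_cm = (1/12)ML² = (1/12)(1.4)(1.2)² = 0.168 kg m²; centre at d = 0.11 m, so the parallel axis theorem gives I = 0.168 + (1.4)(0.11)² = 0.18494 kg m².
Total I = 0.78167 + 0.26428 + 0.18494 = 1.2309 kg m².

1.23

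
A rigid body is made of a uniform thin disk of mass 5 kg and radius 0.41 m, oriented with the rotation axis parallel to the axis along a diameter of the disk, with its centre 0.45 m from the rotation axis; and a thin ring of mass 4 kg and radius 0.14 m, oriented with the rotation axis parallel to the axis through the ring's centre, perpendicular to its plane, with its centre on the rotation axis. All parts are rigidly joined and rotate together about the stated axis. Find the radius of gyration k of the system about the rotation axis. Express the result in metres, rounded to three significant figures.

0.380

Thin disk: I_cm = (1/4)MR² = (1/4)(5)(0.41)² = 0.21012 kg·m²; centre at d = 0.45 m, so I = I_cm + Md² gives I = 0.21012 + (5)(0.45)² = 1.2226 kg·m².
Thin ring: I_cm = MR² = (4)(0.14)² = 0.0784 kg·m²; axis through the centre, so I = 0.0784 kg·m².
Total I = 1.301 kg·m²; total mass M = 9 kg.
k = √(I/M) = √(1.301/9) = 0.38021 m.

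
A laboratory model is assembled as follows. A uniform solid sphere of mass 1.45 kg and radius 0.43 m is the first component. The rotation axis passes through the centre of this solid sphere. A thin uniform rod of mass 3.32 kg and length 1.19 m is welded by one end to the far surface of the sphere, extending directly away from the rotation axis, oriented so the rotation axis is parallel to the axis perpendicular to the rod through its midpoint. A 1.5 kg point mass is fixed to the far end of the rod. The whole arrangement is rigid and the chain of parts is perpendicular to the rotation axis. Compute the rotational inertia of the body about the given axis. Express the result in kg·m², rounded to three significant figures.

7.92

Solid sphere: I_cm = (2/5)MR² = (2/5)(1.45)(0.43)² = 0.10724 kg·m²; axis through the centre, so I = 0.10724 kg·m².
Thin rod: I_cm = (1/12)ML² = (1/12)(3.32)(1.19)² = 0.39179 kg·m²; centre at d = 0.43 + 0.595 = 1.025 m, so I = I_cm + Md² gives I = 0.39179 + (3.32)(1.025)² = 3.8799 kg·m².
Point mass: I_cm = 0; centre at d = 0.43 + 0.595 + 0.595 = 1.62 m, so I = I_cm + Md² gives I = 0 + (1.5)(1.62)² = 3.9366 kg·m².
Total I = 0.10724 + 3.8799 + 3.9366 = 7.9237 kg·m².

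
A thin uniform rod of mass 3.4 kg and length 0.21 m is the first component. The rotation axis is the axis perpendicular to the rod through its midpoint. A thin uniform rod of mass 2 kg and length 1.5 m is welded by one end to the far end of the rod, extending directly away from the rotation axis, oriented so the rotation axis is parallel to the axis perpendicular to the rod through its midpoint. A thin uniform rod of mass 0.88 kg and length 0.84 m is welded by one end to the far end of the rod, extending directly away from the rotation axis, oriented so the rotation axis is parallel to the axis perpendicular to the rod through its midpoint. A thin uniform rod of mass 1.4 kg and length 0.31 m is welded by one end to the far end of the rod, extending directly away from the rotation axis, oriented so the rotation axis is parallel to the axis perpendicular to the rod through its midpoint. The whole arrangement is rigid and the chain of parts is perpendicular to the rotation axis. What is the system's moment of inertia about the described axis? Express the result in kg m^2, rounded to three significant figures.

15.0

Thin rod: I_cm = (1/12)ML² = (1/12)(3.4)(0.21)² = 0.012495 kg m^2; axis through the centre, so I = 0.012495 kg m^2.
Thin rod: I_cm = (1/12)ML² = (1/12)(2)(1.5)² = 0.375 kg m^2; centre at d = 0.105 + 0.75 = 0.855 m, so I = I_cm + Md² gives I = 0.375 + (2)(0.855)² = 1.837 kg m^2.
Thin rod: I_cm = (1/12)ML² = (1/12)(0.88)(0.84)² = 0.051744 kg m^2; centre at d = 0.105 + 0.75 + 0.75 + 0.42 = 2.025 m, so I = I_cm + Md² gives I = 0.051744 + (0.88)(2.025)² = 3.6603 kg m^2.
Thin rod: I_cm = (1/12)ML² = (1/12)(1.4)(0.31)² = 0.011212 kg m^2; centre at d = 0.105 + 0.75 + 0.75 + 0.42 + 0.42 + 0.155 = 2.6 m, so I = I_cm + Md² gives I = 0.011212 + (1.4)(2.6)² = 9.4752 kg m^2.
Total I = 0.012495 + 1.837 + 3.6603 + 9.4752 = 14.985 kg m^2.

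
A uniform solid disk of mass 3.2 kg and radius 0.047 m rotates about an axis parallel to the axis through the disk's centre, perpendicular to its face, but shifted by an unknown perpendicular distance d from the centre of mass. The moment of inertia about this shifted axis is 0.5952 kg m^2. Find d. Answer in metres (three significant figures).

0.430

About the centre-of-mass axis, I_cm = (1/2)MR² = (1/2)(3.2)(0.047)² = 0.0035344 kg m^2.
Parallel axis theorem: I = I_cm + Md², so Md² = 0.5952 − 0.0035344 = 0.59167 kg m^2.
d = √(0.59167 / 3.2) = 0.42999 m.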